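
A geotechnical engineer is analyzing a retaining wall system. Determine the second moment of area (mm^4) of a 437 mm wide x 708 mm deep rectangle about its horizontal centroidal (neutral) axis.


I = b * h^3 / 12
= 437 * 708^3 / 12
= 437 * 354894912 / 12
= 12924089712.0 mm^4

12924089712.0 mm^4


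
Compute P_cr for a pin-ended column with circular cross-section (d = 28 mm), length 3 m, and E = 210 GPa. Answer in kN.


I = pi * d^4 / 64 = 30171.86 mm^4
L = 3000.0 mm
P_cr = pi^2 * E * I / L^2
= 9.8696 * 210000.0 * 30171.86 / 3000.0^2
= 6948.3 N = 6.9483 kN

6.9483 kN


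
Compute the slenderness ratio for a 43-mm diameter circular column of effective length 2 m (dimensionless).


Radius of gyration r = d / 4 = 43 / 4 = 10.75 mm
L_eff = 2000.0 mm
Slenderness ratio = L / r = 2000.0 / 10.75 = 186.05 (dimensionless)

186.05 (dimensionless)


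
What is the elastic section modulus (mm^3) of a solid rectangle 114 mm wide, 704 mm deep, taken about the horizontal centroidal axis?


S = b * h^2 / 6
= 114 * 704^2 / 6
= 114 * 495616 / 6
= 9416704.0 mm^3

9416704.0 mm^3


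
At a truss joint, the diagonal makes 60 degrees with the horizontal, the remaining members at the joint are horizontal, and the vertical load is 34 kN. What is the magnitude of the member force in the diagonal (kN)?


At the joint, only the diagonal has a vertical component, so vertical equilibrium gives:
F * sin(60) = 34
F = 34 / sin(60)
= 34 / 0.866025
= 39.26 kN

39.26 kN


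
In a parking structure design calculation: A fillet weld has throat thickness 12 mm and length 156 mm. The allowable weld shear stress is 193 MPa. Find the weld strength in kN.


Strength = throat * length * allowable stress
= 12 * 156 * 193 N
= 361296 N
= 361.3 kN

361.3 kN


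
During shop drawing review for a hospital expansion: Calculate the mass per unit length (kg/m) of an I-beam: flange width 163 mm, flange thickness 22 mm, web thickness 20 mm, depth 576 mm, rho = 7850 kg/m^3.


A_flanges = 2 * 163 * 22 = 7172 mm^2
A_web = (576 - 2 * 22) * 20 = 10640 mm^2
A_total = 7172 + 10640 = 17812 mm^2 = 0.017812 m^2
Weight = rho * A = 7850 * 0.017812 = 139.8242 kg/m

139.8242 kg/m


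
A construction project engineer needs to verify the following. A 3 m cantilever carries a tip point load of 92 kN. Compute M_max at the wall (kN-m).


For a cantilever with a point load at the free end:
M_max = P * L = 92 * 3 = 276 kN-m

276 kN-m


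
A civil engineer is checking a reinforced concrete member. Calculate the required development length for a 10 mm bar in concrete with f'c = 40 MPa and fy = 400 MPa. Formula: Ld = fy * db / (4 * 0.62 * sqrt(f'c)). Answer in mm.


Ld = (fy * db) / (4 * 0.62 * sqrt(f'c))
= (400 * 10) / (4 * 0.62 * sqrt(40))
= 4000 / 15.6849
= 255.02 mm

255.02 mm


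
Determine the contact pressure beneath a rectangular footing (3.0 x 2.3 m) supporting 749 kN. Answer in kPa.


A = 3.0 * 2.3 = 6.9 m^2
q = P / A = 749 / 6.9
= 108.5507 kPa

108.5507 kPa


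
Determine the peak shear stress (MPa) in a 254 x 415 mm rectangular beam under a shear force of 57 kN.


A = b * h = 254 * 415 = 105410 mm^2
V = 57 kN = 57000.0 N
tau_max = 1.5 * V / A = 1.5 * 57000.0 / 105410
= 0.8111 MPa

0.8111 MPa


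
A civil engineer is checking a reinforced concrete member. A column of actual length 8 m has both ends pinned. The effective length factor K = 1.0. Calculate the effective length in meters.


L_eff = K * L
= 1.0 * 8
= 8.0 m

8.0 m


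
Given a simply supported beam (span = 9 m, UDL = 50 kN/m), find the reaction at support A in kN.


Total load = w * L = 50 * 9 = 450 kN
By symmetry, each reaction R = total / 2 = 450 / 2 = 225.0 kN

225.0 kN


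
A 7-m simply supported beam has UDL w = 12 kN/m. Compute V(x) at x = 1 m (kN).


R_A = w * L / 2 = 12 * 7 / 2 = 42.0 kN
V(x) = R_A - w * x = 42.0 - 12 * 1
= 30.0 kN

30.0 kN


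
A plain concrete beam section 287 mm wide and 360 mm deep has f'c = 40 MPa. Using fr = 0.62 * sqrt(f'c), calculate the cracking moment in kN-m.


fr = 0.62 * sqrt(40) = 0.62 * 6.3246 = 3.9212 MPa
I = 287 * 360^3 / 12 = 1115856000.0 mm^4
y_t = 180.0 mm
M_cr = fr * I / y_t = 3.9212 * 1115856000.0 / 180.0 N-mm
= 24.3085 kN-m

24.3085 kN-m


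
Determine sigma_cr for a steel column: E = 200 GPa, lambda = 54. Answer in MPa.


sigma_cr = pi^2 * E / lambda^2
= 9.8696 * 200000.0 / 54^2
= 9.8696 * 200000.0 / 2916
= 676.9276 MPa

676.9276 MPa


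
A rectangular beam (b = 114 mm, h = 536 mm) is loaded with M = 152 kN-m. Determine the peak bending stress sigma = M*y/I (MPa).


I = b * h^3 / 12 = 114 * 536^3 / 12 = 1462911232.0 mm^4
y = h / 2 = 536 / 2 = 268.0 mm
M = 152 kN-m = 152000000.0 N-mm
sigma = M * y / I = 152000000.0 * 268.0 / 1462911232.0
= 27.85 MPa

27.85 MPa


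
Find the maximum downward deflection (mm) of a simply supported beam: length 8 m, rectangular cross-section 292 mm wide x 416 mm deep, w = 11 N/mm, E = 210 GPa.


I = 292 * 416^3 / 12 = 1751788202.67 mm^4
L = 8000.0 mm, w = 11 N/mm, E = 210000.0 MPa
delta = 5 * w * L^4 / (384 * E * I)
= 5 * 11 * 8000.0^4 / (384 * 210000.0 * 1751788202.67)
= 1.5947 mm

1.5947 mm


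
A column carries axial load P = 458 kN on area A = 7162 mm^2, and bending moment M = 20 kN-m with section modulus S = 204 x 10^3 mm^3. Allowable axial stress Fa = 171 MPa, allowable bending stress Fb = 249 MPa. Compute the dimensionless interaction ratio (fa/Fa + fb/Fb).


f_a = P / A = 458000.0 / 7162 = 63.9486 MPa
f_b = M / S = 20000000.0 / 204000.0 = 98.0392 MPa
Ratio = f_a / Fa + f_b / Fb
= 63.9486 / 171 + 98.0392 / 249
= 0.7677 (dimensionless)

0.7677 (dimensionless)


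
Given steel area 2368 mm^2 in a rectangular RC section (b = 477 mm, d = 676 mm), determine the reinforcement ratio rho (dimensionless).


rho = As / (b * d)
= 2368 / (477 * 676)
= 2368 / 322452
= 0.007344 (dimensionless)

0.007344 (dimensionless)


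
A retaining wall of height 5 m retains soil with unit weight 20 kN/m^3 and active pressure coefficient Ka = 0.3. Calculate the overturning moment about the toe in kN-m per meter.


Pa = 0.5 * Ka * gamma * H^2
= 0.5 * 0.3 * 20 * 5^2
= 75.0 kN/m
Arm = H / 3 = 5 / 3 = 1.6667 m
Mo = Pa * arm = Pa * H / 3 = 75.0 * 5 / 3 = 125.0 kN-m/m

125.0 kN-m/m


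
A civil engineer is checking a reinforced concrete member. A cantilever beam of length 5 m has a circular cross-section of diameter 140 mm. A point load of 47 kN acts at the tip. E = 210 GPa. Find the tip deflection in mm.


I = pi * d^4 / 64 = pi * 140^4 / 64 = 18857409.9 mm^4
L = 5000.0 mm, P = 47000.0 N, E = 210000.0 MPa
delta = P * L^3 / (3 * E * I)
= 47000.0 * 5000.0^3 / (3 * 210000.0 * 18857409.9)
= 494.5216 mm

494.5216 mm


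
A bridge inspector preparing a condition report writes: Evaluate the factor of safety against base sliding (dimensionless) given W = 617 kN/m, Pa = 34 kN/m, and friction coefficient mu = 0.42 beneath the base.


Resisting force = mu * W = 0.42 * 617 = 259.14 kN/m
FOS = Resisting / Driving = 259.14 / 34
= 7.6218 (dimensionless)

7.6218 (dimensionless)


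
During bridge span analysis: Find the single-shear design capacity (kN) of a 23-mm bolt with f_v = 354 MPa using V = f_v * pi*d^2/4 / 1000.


A = pi * d^2 / 4 = pi * 23^2 / 4 = 415.4756 mm^2
V = f_v * A / 1000 = 354 * 415.4756 / 1000
= 147.0784 kN

147.0784 kN


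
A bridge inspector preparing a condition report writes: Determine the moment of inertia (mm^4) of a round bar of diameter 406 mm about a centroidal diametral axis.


r = d / 2 = 406 / 2 = 203.0 mm
I = pi * r^4 / 4 = pi * 203.0^4 / 4
= 1333748773.37 mm^4

1333748773.37 mm^4


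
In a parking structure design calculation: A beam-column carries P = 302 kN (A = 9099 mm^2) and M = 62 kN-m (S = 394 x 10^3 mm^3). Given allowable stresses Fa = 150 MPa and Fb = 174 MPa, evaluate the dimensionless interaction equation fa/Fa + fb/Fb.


f_a = P / A = 302000.0 / 9099 = 33.1905 MPa
f_b = M / S = 62000000.0 / 394000.0 = 157.3604 MPa
Ratio = f_a / Fa + f_b / Fb
= 33.1905 / 150 + 157.3604 / 174
= 1.1256 (dimensionless)

1.1256 (dimensionless)


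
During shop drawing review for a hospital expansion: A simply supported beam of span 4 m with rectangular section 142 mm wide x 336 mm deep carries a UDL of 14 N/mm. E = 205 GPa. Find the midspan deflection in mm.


I = 142 * 336^3 / 12 = 448874496.0 mm^4
L = 4000.0 mm, w = 14 N/mm, E = 205000.0 MPa
delta = 5 * w * L^4 / (384 * E * I)
= 5 * 14 * 4000.0^4 / (384 * 205000.0 * 448874496.0)
= 0.5071 mm

0.5071 mm


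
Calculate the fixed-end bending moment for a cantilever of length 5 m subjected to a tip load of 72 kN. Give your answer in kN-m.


For a cantilever with a point load at the free end:
M_max = P * L = 72 * 5 = 360 kN-m

360 kN-m


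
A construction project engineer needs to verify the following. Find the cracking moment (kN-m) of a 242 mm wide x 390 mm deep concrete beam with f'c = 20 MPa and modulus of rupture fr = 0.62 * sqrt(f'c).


fr = 0.62 * sqrt(20) = 0.62 * 4.4721 = 2.7727 MPa
I = 242 * 390^3 / 12 = 1196266500.0 mm^4
y_t = 195.0 mm
M_cr = fr * I / y_t = 2.7727 * 1196266500.0 / 195.0 N-mm
= 17.0098 kN-m

17.0098 kN-m


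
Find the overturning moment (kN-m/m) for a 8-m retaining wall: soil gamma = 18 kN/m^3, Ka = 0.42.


Pa = 0.5 * Ka * gamma * H^2
= 0.5 * 0.42 * 18 * 8^2
= 241.92 kN/m
Arm = H / 3 = 8 / 3 = 2.6667 m
Mo = Pa * arm = Pa * H / 3 = 241.92 * 8 / 3 = 645.12 kN-m/m

645.12 kN-m/m


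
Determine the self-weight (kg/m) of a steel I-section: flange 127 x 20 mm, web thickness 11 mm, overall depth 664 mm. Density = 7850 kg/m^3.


A_flanges = 2 * 127 * 20 = 5080 mm^2
A_web = (664 - 2 * 20) * 11 = 6864 mm^2
A_total = 5080 + 6864 = 11944 mm^2 = 0.011944 m^2
Weight = rho * A = 7850 * 0.011944 = 93.7604 kg/m

93.7604 kg/m


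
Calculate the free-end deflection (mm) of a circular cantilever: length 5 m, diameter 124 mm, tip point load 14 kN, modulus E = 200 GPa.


I = pi * d^4 / 64 = pi * 124^4 / 64 = 11605307.16 mm^4
L = 5000.0 mm, P = 14000.0 N, E = 200000.0 MPa
delta = P * L^3 / (3 * E * I)
= 14000.0 * 5000.0^3 / (3 * 200000.0 * 11605307.16)
= 251.3218 mm

251.3218 mm


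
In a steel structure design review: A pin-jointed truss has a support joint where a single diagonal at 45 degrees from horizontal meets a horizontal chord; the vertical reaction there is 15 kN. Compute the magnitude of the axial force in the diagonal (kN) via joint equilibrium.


At the joint, only the diagonal has a vertical component, so vertical equilibrium gives:
F * sin(45) = 15
F = 15 / sin(45)
= 15 / 0.707107
= 21.21 kN

21.21 kN


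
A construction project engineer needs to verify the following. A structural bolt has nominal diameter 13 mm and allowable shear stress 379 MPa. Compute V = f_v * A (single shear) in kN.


A = pi * d^2 / 4 = pi * 13^2 / 4 = 132.7323 mm^2
V = f_v * A / 1000 = 379 * 132.7323 / 1000
= 50.3055 kN

50.3055 kN


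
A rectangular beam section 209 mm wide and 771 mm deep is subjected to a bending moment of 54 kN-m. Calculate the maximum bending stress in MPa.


I = b * h^3 / 12 = 209 * 771^3 / 12 = 7982302358.25 mm^4
y = h / 2 = 771 / 2 = 385.5 mm
M = 54 kN-m = 54000000.0 N-mm
sigma = M * y / I = 54000000.0 * 385.5 / 7982302358.25
= 2.61 MPa

2.61 MPa


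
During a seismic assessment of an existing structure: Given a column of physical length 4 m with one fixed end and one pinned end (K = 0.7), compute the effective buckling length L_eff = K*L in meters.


L_eff = K * L
= 0.7 * 4
= 2.8 m

2.8 m


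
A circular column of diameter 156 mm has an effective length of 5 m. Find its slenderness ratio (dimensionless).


Radius of gyration r = d / 4 = 156 / 4 = 39.0 mm
L_eff = 5000.0 mm
Slenderness ratio = L / r = 5000.0 / 39.0 = 128.21 (dimensionless)

128.21 (dimensionless)


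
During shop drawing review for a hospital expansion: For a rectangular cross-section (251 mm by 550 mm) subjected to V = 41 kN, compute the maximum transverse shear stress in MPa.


A = b * h = 251 * 550 = 138050 mm^2
V = 41 kN = 41000.0 N
tau_max = 1.5 * V / A = 1.5 * 41000.0 / 138050
= 0.4455 MPa

0.4455 MPa


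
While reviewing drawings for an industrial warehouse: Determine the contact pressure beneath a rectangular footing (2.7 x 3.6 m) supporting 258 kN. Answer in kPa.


A = 2.7 * 3.6 = 9.72 m^2
q = P / A = 258 / 9.72
= 26.5432 kPa

26.5432 kPa


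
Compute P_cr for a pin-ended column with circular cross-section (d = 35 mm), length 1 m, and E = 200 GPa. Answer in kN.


I = pi * d^4 / 64 = 73661.76 mm^4
L = 1000.0 mm
P_cr = pi^2 * E * I / L^2
= 9.8696 * 200000.0 * 73661.76 / 1000.0^2
= 145402.48 N = 145.4025 kN

145.4025 kN


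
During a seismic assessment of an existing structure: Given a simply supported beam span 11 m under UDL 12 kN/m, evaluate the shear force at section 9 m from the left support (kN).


R_A = w * L / 2 = 12 * 11 / 2 = 66.0 kN
V(x) = R_A - w * x = 66.0 - 12 * 9
= -42.0 kN

-42.0 kN


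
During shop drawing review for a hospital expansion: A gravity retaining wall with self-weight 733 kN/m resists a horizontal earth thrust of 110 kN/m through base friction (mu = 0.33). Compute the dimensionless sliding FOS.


Resisting force = mu * W = 0.33 * 733 = 241.89 kN/m
FOS = Resisting / Driving = 241.89 / 110
= 2.199 (dimensionless)

2.199 (dimensionless)


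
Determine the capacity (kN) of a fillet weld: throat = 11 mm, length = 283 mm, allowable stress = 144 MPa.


Strength = throat * length * allowable stress
= 11 * 283 * 144 N
= 448272 N
= 448.27 kN

448.27 kN


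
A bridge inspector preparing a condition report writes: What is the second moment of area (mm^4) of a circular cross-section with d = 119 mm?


r = d / 2 = 119 / 2 = 59.5 mm
I = pi * r^4 / 4 = pi * 59.5^4 / 4
= 9843685.83 mm^4

9843685.83 mm^4


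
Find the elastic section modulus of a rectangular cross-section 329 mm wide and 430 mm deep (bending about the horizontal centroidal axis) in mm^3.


S = b * h^2 / 6
= 329 * 430^2 / 6
= 329 * 184900 / 6
= 10138683.33 mm^3

10138683.33 mm^3


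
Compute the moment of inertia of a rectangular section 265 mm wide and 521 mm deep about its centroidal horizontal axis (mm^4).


I = b * h^3 / 12
= 265 * 521^3 / 12
= 265 * 141420761 / 12
= 3123041805.42 mm^4

3123041805.42 mm^4


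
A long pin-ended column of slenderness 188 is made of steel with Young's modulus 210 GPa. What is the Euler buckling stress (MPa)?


sigma_cr = pi^2 * E / lambda^2
= 9.8696 * 210000.0 / 188^2
= 9.8696 * 210000.0 / 35344
= 58.6413 MPa

58.6413 MPa


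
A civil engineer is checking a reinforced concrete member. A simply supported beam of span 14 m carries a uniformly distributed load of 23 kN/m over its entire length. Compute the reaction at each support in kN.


Total load = w * L = 23 * 14 = 322 kN
By symmetry, each reaction R = total / 2 = 322 / 2 = 161.0 kN

161.0 kN


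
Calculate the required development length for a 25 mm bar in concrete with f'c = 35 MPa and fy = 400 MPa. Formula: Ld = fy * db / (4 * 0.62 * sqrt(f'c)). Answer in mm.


Ld = (fy * db) / (4 * 0.62 * sqrt(f'c))
= (400 * 25) / (4 * 0.62 * sqrt(35))
= 10000 / 14.6719
= 681.58 mm

681.58 mm


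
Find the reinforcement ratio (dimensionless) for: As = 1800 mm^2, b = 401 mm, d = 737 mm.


rho = As / (b * d)
= 1800 / (401 * 737)
= 1800 / 295537
= 0.006091 (dimensionless)

0.006091 (dimensionless)


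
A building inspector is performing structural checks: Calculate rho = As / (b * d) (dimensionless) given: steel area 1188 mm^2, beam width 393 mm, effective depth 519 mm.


rho = As / (b * d)
= 1188 / (393 * 519)
= 1188 / 203967
= 0.005824 (dimensionless)

0.005824 (dimensionless)


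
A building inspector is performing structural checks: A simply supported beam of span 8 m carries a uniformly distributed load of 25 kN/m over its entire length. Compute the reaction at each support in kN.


Total load = w * L = 25 * 8 = 200 kN
By symmetry, each reaction R = total / 2 = 200 / 2 = 100.0 kN

100.0 kN


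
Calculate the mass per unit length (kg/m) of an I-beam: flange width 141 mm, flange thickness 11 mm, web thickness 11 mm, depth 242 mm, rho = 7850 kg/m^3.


A_flanges = 2 * 141 * 11 = 3102 mm^2
A_web = (242 - 2 * 11) * 11 = 2420 mm^2
A_total = 3102 + 2420 = 5522 mm^2 = 0.005522 m^2
Weight = rho * A = 7850 * 0.005522 = 43.3477 kg/m

43.3477 kg/m


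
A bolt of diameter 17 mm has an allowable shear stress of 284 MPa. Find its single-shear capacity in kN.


A = pi * d^2 / 4 = pi * 17^2 / 4 = 226.9801 mm^2
V = f_v * A / 1000 = 284 * 226.9801 / 1000
= 64.4623 kN

64.4623 kN


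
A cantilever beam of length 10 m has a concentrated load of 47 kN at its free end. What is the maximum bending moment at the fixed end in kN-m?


For a cantilever with a point load at the free end:
M_max = P * L = 47 * 10 = 470 kN-m

470 kN-m


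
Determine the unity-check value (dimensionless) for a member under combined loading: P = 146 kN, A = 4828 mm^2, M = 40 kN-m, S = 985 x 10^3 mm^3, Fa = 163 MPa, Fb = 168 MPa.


f_a = P / A = 146000.0 / 4828 = 30.2403 MPa
f_b = M / S = 40000000.0 / 985000.0 = 40.6091 MPa
Ratio = f_a / Fa + f_b / Fb
= 30.2403 / 163 + 40.6091 / 168
= 0.4272 (dimensionless)

0.4272 (dimensionless)


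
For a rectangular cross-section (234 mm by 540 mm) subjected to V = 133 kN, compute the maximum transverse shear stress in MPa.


A = b * h = 234 * 540 = 126360 mm^2
V = 133 kN = 133000.0 N
tau_max = 1.5 * V / A = 1.5 * 133000.0 / 126360
= 1.5788 MPa

1.5788 MPa


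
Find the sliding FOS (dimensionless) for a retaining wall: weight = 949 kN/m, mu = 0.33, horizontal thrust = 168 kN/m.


Resisting force = mu * W = 0.33 * 949 = 313.17 kN/m
FOS = Resisting / Driving = 313.17 / 168
= 1.8641 (dimensionless)

1.8641 (dimensionless)


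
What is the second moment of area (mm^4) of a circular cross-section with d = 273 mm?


r = d / 2 = 273 / 2 = 136.5 mm
I = pi * r^4 / 4 = pi * 136.5^4 / 4
= 272659407.65 mm^4

272659407.65 mm^4


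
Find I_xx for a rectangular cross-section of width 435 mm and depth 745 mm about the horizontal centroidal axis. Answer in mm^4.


I = b * h^3 / 12
= 435 * 745^3 / 12
= 435 * 413493625 / 12
= 14989143906.25 mm^4

14989143906.25 mm^4


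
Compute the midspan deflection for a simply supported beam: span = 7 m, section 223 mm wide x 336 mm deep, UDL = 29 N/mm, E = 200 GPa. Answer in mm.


I = 223 * 336^3 / 12 = 704922624.0 mm^4
L = 7000.0 mm, w = 29 N/mm, E = 200000.0 MPa
delta = 5 * w * L^4 / (384 * E * I)
= 5 * 29 * 7000.0^4 / (384 * 200000.0 * 704922624.0)
= 6.4307 mm

6.4307 mm


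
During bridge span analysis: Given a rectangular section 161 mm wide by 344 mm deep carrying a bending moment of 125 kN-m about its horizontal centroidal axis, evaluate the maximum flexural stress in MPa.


I = b * h^3 / 12 = 161 * 344^3 / 12 = 546160085.33 mm^4
y = h / 2 = 344 / 2 = 172.0 mm
M = 125 kN-m = 125000000.0 N-mm
sigma = M * y / I = 125000000.0 * 172.0 / 546160085.33
= 39.37 MPa

39.37 MPa


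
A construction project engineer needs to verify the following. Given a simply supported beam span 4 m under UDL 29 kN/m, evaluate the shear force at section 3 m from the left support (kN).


R_A = w * L / 2 = 29 * 4 / 2 = 58.0 kN
V(x) = R_A - w * x = 58.0 - 29 * 3
= -29.0 kN

-29.0 kN


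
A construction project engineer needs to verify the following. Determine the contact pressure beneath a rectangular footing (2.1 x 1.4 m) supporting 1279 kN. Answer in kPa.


A = 2.1 * 1.4 = 2.94 m^2
q = P / A = 1279 / 2.94
= 435.034 kPa

435.034 kPa


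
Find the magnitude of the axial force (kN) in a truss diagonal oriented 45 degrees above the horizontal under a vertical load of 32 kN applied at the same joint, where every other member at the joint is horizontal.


At the joint, only the diagonal has a vertical component, so vertical equilibrium gives:
F * sin(45) = 32
F = 32 / sin(45)
= 32 / 0.707107
= 45.25 kN

45.25 kN


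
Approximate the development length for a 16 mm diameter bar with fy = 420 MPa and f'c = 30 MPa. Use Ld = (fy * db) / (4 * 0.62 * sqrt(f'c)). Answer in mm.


Ld = (fy * db) / (4 * 0.62 * sqrt(f'c))
= (420 * 16) / (4 * 0.62 * sqrt(30))
= 6720 / 13.5835
= 494.72 mm

494.72 mm


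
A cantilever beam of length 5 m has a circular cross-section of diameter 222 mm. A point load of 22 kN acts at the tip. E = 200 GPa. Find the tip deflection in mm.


I = pi * d^4 / 64 = pi * 222^4 / 64 = 119228971.19 mm^4
L = 5000.0 mm, P = 22000.0 N, E = 200000.0 MPa
delta = P * L^3 / (3 * E * I)
= 22000.0 * 5000.0^3 / (3 * 200000.0 * 119228971.19)
= 38.4414 mm

38.4414 mm


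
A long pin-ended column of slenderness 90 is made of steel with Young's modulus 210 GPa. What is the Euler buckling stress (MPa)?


sigma_cr = pi^2 * E / lambda^2
= 9.8696 * 210000.0 / 90^2
= 9.8696 * 210000.0 / 8100
= 255.8786 MPa

255.8786 MPa


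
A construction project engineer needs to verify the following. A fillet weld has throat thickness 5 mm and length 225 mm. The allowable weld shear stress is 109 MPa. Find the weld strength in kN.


Strength = throat * length * allowable stress
= 5 * 225 * 109 N
= 122625 N
= 122.62 kN

122.62 kN


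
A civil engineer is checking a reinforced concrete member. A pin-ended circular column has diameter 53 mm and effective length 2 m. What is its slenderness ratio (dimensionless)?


Radius of gyration r = d / 4 = 53 / 4 = 13.25 mm
L_eff = 2000.0 mm
Slenderness ratio = L / r = 2000.0 / 13.25 = 150.94 (dimensionless)

150.94 (dimensionless)


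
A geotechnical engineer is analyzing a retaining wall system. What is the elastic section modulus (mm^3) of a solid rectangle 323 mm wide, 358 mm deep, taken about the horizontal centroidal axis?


S = b * h^2 / 6
= 323 * 358^2 / 6
= 323 * 128164 / 6
= 6899495.33 mm^3

6899495.33 mm^3


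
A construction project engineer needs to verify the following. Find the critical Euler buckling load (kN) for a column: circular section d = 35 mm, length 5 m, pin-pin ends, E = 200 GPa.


I = pi * d^4 / 64 = 73661.76 mm^4
L = 5000.0 mm
P_cr = pi^2 * E * I / L^2
= 9.8696 * 200000.0 * 73661.76 / 5000.0^2
= 5816.1 N = 5.8161 kN

5.8161 kN


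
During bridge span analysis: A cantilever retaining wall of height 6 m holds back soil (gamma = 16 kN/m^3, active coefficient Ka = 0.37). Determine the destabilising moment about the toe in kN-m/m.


Pa = 0.5 * Ka * gamma * H^2
= 0.5 * 0.37 * 16 * 6^2
= 106.56 kN/m
Arm = H / 3 = 6 / 3 = 2.0 m
Mo = Pa * arm = Pa * H / 3 = 106.56 * 6 / 3 = 213.12 kN-m/m

213.12 kN-m/m


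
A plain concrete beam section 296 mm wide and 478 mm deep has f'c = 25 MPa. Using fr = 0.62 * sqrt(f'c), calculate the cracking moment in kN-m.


fr = 0.62 * sqrt(25) = 0.62 * 5.0 = 3.1 MPa
I = 296 * 478^3 / 12 = 2693978682.67 mm^4
y_t = 239.0 mm
M_cr = fr * I / y_t = 3.1 * 2693978682.67 / 239.0 N-mm
= 34.9428 kN-m

34.9428 kN-m


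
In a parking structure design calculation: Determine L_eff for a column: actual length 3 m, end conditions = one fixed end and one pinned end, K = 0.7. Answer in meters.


L_eff = K * L
= 0.7 * 3
= 2.1 m

2.1 m


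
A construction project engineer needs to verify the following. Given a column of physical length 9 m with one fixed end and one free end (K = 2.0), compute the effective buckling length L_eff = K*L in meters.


L_eff = K * L
= 2.0 * 9
= 18.0 m

18.0 m


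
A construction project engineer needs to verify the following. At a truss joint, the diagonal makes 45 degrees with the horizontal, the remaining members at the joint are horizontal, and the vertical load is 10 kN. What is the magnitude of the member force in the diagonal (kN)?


At the joint, only the diagonal has a vertical component, so vertical equilibrium gives:
F * sin(45) = 10
F = 10 / sin(45)
= 10 / 0.707107
= 14.14 kN

14.14 kN


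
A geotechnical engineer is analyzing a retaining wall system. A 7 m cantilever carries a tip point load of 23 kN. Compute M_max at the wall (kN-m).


For a cantilever with a point load at the free end:
M_max = P * L = 23 * 7 = 161 kN-m

161 kN-m


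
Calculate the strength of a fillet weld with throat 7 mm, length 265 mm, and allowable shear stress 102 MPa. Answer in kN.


Strength = throat * length * allowable stress
= 7 * 265 * 102 N
= 189210 N
= 189.21 kN

189.21 kN


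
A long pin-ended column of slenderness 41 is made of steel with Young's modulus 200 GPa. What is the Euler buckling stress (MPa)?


sigma_cr = pi^2 * E / lambda^2
= 9.8696 * 200000.0 / 41^2
= 9.8696 * 200000.0 / 1681
= 1174.2539 MPa

1174.2539 MPa


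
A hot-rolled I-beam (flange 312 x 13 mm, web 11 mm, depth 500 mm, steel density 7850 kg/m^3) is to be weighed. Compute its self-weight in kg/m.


A_flanges = 2 * 312 * 13 = 8112 mm^2
A_web = (500 - 2 * 13) * 11 = 5214 mm^2
A_total = 8112 + 5214 = 13326 mm^2 = 0.013326 m^2
Weight = rho * A = 7850 * 0.013326 = 104.6091 kg/m

104.6091 kg/m


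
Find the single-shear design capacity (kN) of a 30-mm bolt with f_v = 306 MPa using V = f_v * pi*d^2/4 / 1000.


A = pi * d^2 / 4 = pi * 30^2 / 4 = 706.8583 mm^2
V = f_v * A / 1000 = 306 * 706.8583 / 1000
= 216.2987 kN

216.2987 kN


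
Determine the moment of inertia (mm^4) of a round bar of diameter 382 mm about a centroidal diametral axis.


r = d / 2 = 382 / 2 = 191.0 mm
I = pi * r^4 / 4 = pi * 191.0^4 / 4
= 1045257639.46 mm^4

1045257639.46 mm^4


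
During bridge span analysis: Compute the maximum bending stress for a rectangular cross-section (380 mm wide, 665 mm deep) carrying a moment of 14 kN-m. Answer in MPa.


I = b * h^3 / 12 = 380 * 665^3 / 12 = 9312521458.33 mm^4
y = h / 2 = 665 / 2 = 332.5 mm
M = 14 kN-m = 14000000.0 N-mm
sigma = M * y / I = 14000000.0 * 332.5 / 9312521458.33
= 0.5 MPa

0.5 MPa


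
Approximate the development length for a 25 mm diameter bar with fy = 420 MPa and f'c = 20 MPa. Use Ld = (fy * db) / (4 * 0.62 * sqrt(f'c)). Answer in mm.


Ld = (fy * db) / (4 * 0.62 * sqrt(f'c))
= (420 * 25) / (4 * 0.62 * sqrt(20))
= 10500 / 11.0909
= 946.72 mm

946.72 mm


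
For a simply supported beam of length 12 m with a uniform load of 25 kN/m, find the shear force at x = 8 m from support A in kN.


R_A = w * L / 2 = 25 * 12 / 2 = 150.0 kN
V(x) = R_A - w * x = 150.0 - 25 * 8
= -50.0 kN

-50.0 kN


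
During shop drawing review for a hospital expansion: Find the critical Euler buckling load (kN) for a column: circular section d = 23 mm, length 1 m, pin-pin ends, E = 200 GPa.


I = pi * d^4 / 64 = 13736.66 mm^4
L = 1000.0 mm
P_cr = pi^2 * E * I / L^2
= 9.8696 * 200000.0 * 13736.66 / 1000.0^2
= 27115.09 N = 27.1151 kN

27.1151 kN


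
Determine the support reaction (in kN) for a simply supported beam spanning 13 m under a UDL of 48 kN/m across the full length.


Total load = w * L = 48 * 13 = 624 kN
By symmetry, each reaction R = total / 2 = 624 / 2 = 312.0 kN

312.0 kN


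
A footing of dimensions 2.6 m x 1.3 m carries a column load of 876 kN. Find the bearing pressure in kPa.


A = 2.6 * 1.3 = 3.38 m^2
q = P / A = 876 / 3.38
= 259.1716 kPa

259.1716 kPa


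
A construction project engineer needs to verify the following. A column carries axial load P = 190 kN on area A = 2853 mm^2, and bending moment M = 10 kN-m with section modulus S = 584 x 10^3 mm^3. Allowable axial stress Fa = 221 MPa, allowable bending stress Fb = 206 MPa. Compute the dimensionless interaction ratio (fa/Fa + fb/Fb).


f_a = P / A = 190000.0 / 2853 = 66.5966 MPa
f_b = M / S = 10000000.0 / 584000.0 = 17.1233 MPa
Ratio = f_a / Fa + f_b / Fb
= 66.5966 / 221 + 17.1233 / 206
= 0.3845 (dimensionless)

0.3845 (dimensionless)


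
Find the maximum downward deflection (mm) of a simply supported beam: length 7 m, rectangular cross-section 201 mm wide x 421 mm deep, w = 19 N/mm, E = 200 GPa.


I = 201 * 421^3 / 12 = 1249859221.75 mm^4
L = 7000.0 mm, w = 19 N/mm, E = 200000.0 MPa
delta = 5 * w * L^4 / (384 * E * I)
= 5 * 19 * 7000.0^4 / (384 * 200000.0 * 1249859221.75)
= 2.3763 mm

2.3763 mm


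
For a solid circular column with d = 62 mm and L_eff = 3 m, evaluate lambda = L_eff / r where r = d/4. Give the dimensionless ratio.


Radius of gyration r = d / 4 = 62 / 4 = 15.5 mm
L_eff = 3000.0 mm
Slenderness ratio = L / r = 3000.0 / 15.5 = 193.55 (dimensionless)

193.55 (dimensionless)


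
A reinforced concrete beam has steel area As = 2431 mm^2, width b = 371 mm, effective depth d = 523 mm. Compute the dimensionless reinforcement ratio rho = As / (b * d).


rho = As / (b * d)
= 2431 / (371 * 523)
= 2431 / 194033
= 0.012529 (dimensionless)

0.012529 (dimensionless)


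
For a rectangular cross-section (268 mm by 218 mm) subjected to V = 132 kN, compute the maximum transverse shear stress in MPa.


A = b * h = 268 * 218 = 58424 mm^2
V = 132 kN = 132000.0 N
tau_max = 1.5 * V / A = 1.5 * 132000.0 / 58424
= 3.389 MPa

3.389 MPa


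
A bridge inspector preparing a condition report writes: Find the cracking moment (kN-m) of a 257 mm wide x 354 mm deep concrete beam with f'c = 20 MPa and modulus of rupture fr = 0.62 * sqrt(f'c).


fr = 0.62 * sqrt(20) = 0.62 * 4.4721 = 2.7727 MPa
I = 257 * 354^3 / 12 = 950083254.0 mm^4
y_t = 177.0 mm
M_cr = fr * I / y_t = 2.7727 * 950083254.0 / 177.0 N-mm
= 14.8832 kN-m

14.8832 kN-m


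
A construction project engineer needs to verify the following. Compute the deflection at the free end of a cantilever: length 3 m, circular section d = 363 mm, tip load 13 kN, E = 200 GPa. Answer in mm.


I = pi * d^4 / 64 = pi * 363^4 / 64 = 852307674.19 mm^4
L = 3000.0 mm, P = 13000.0 N, E = 200000.0 MPa
delta = P * L^3 / (3 * E * I)
= 13000.0 * 3000.0^3 / (3 * 200000.0 * 852307674.19)
= 0.6864 mm

0.6864 mm


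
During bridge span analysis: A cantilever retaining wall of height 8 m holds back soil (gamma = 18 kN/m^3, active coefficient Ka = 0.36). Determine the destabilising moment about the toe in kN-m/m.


Pa = 0.5 * Ka * gamma * H^2
= 0.5 * 0.36 * 18 * 8^2
= 207.36 kN/m
Arm = H / 3 = 8 / 3 = 2.6667 m
Mo = Pa * arm = Pa * H / 3 = 207.36 * 8 / 3 = 552.96 kN-m/m

552.96 kN-m/m


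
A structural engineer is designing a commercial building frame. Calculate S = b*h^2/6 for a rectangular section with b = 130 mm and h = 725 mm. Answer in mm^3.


S = b * h^2 / 6
= 130 * 725^2 / 6
= 130 * 525625 / 6
= 11388541.67 mm^3

11388541.67 mm^3


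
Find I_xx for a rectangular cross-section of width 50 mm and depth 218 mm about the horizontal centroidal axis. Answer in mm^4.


I = b * h^3 / 12
= 50 * 218^3 / 12
= 50 * 10360232 / 12
= 43167633.33 mm^4

43167633.33 mm^4


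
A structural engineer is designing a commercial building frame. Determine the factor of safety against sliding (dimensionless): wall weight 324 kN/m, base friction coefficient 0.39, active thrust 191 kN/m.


Resisting force = mu * W = 0.39 * 324 = 126.36 kN/m
FOS = Resisting / Driving = 126.36 / 191
= 0.6616 (dimensionless)

0.6616 (dimensionless)


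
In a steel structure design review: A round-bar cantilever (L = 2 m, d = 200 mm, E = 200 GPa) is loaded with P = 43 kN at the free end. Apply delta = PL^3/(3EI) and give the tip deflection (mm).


I = pi * d^4 / 64 = pi * 200^4 / 64 = 78539816.34 mm^4
L = 2000.0 mm, P = 43000.0 N, E = 200000.0 MPa
delta = P * L^3 / (3 * E * I)
= 43000.0 * 2000.0^3 / (3 * 200000.0 * 78539816.34)
= 7.2999 mm

7.2999 mm


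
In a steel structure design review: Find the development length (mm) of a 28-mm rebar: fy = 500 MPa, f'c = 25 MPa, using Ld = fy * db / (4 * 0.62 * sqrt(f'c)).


Ld = (fy * db) / (4 * 0.62 * sqrt(f'c))
= (500 * 28) / (4 * 0.62 * sqrt(25))
= 14000 / 12.4
= 1129.03 mm

1129.03 mm


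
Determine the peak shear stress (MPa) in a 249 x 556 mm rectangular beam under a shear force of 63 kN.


A = b * h = 249 * 556 = 138444 mm^2
V = 63 kN = 63000.0 N
tau_max = 1.5 * V / A = 1.5 * 63000.0 / 138444
= 0.6826 MPa

0.6826 MPa


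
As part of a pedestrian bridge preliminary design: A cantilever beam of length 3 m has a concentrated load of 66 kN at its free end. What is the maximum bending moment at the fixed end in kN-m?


For a cantilever with a point load at the free end:
M_max = P * L = 66 * 3 = 198 kN-m

198 kN-m


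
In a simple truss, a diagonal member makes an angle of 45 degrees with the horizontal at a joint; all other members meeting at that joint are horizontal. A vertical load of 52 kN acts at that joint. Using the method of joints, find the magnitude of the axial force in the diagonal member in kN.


At the joint, only the diagonal has a vertical component, so vertical equilibrium gives:
F * sin(45) = 52
F = 52 / sin(45)
= 52 / 0.707107
= 73.54 kN

73.54 kN


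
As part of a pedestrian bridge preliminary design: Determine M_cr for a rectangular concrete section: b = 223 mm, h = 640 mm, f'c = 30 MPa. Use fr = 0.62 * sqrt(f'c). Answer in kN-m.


fr = 0.62 * sqrt(30) = 0.62 * 5.4772 = 3.3959 MPa
I = 223 * 640^3 / 12 = 4871509333.33 mm^4
y_t = 320.0 mm
M_cr = fr * I / y_t = 3.3959 * 4871509333.33 / 320.0 N-mm
= 51.6971 kN-m

51.6971 kN-m


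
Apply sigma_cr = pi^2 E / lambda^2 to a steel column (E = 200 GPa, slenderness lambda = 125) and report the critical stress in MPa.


sigma_cr = pi^2 * E / lambda^2
= 9.8696 * 200000.0 / 125^2
= 9.8696 * 200000.0 / 15625
= 126.3309 MPa

126.3309 MPa


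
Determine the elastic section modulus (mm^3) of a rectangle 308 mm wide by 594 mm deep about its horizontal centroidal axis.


S = b * h^2 / 6
= 308 * 594^2 / 6
= 308 * 352836 / 6
= 18112248.0 mm^3

18112248.0 mm^3


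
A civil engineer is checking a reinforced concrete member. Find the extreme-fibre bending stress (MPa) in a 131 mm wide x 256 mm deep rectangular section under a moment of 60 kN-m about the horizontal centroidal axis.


I = b * h^3 / 12 = 131 * 256^3 / 12 = 183151274.67 mm^4
y = h / 2 = 256 / 2 = 128.0 mm
M = 60 kN-m = 60000000.0 N-mm
sigma = M * y / I = 60000000.0 * 128.0 / 183151274.67
= 41.93 MPa

41.93 MPa


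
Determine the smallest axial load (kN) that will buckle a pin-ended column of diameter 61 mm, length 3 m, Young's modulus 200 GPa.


I = pi * d^4 / 64 = 679656.13 mm^4
L = 3000.0 mm
P_cr = pi^2 * E * I / L^2
= 9.8696 * 200000.0 * 679656.13 / 3000.0^2
= 149065.27 N = 149.0653 kN

149.0653 kN


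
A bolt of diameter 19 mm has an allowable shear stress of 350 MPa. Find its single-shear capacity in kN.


A = pi * d^2 / 4 = pi * 19^2 / 4 = 283.5287 mm^2
V = f_v * A / 1000 = 350 * 283.5287 / 1000
= 99.2351 kN

99.2351 kN


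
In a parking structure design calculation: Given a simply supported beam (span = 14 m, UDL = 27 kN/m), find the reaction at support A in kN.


Total load = w * L = 27 * 14 = 378 kN
By symmetry, each reaction R = total / 2 = 378 / 2 = 189.0 kN

189.0 kN


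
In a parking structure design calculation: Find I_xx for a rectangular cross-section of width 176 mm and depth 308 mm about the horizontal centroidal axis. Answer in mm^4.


I = b * h^3 / 12
= 176 * 308^3 / 12
= 176 * 29218112 / 12
= 428532309.33 mm^4

428532309.33 mm^4


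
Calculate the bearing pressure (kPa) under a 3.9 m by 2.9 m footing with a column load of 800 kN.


A = 3.9 * 2.9 = 11.31 m^2
q = P / A = 800 / 11.31
= 70.7339 kPa

70.7339 kPa


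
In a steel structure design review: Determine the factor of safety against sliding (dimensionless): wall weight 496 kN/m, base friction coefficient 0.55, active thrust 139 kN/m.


Resisting force = mu * W = 0.55 * 496 = 272.8 kN/m
FOS = Resisting / Driving = 272.8 / 139
= 1.9626 (dimensionless)

1.9626 (dimensionless)


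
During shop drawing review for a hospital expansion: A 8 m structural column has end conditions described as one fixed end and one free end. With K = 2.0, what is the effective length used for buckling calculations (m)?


L_eff = K * L
= 2.0 * 8
= 16.0 m

16.0 m


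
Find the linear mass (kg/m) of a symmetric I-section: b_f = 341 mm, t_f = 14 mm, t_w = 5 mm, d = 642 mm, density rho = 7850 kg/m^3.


A_flanges = 2 * 341 * 14 = 9548 mm^2
A_web = (642 - 2 * 14) * 5 = 3070 mm^2
A_total = 9548 + 3070 = 12618 mm^2 = 0.012618 m^2
Weight = rho * A = 7850 * 0.012618 = 99.0513 kg/m

99.0513 kg/m


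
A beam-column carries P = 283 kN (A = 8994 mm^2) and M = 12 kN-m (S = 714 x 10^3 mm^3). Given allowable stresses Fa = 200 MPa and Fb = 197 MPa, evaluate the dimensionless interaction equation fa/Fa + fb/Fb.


f_a = P / A = 283000.0 / 8994 = 31.4654 MPa
f_b = M / S = 12000000.0 / 714000.0 = 16.8067 MPa
Ratio = f_a / Fa + f_b / Fb
= 31.4654 / 200 + 16.8067 / 197
= 0.2426 (dimensionless)

0.2426 (dimensionless)


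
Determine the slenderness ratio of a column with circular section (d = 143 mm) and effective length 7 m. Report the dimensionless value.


Radius of gyration r = d / 4 = 143 / 4 = 35.75 mm
L_eff = 7000.0 mm
Slenderness ratio = L / r = 7000.0 / 35.75 = 195.8 (dimensionless)

195.8 (dimensionless)


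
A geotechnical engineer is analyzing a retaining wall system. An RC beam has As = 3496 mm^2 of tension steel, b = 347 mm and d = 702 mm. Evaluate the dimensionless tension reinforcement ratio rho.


rho = As / (b * d)
= 3496 / (347 * 702)
= 3496 / 243594
= 0.014352 (dimensionless)

0.014352 (dimensionless)


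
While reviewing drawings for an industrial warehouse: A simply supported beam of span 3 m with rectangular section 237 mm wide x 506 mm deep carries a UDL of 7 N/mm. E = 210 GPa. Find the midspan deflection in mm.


I = 237 * 506^3 / 12 = 2558695766.0 mm^4
L = 3000.0 mm, w = 7 N/mm, E = 210000.0 MPa
delta = 5 * w * L^4 / (384 * E * I)
= 5 * 7 * 3000.0^4 / (384 * 210000.0 * 2558695766.0)
= 0.0137 mm

0.0137 mm


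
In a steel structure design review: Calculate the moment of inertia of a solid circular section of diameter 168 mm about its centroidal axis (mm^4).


r = d / 2 = 168 / 2 = 84.0 mm
I = pi * r^4 / 4 = pi * 84.0^4 / 4
= 39102725.18 mm^4

39102725.18 mm^4


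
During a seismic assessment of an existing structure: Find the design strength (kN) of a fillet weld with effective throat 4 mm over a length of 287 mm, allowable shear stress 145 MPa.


Strength = throat * length * allowable stress
= 4 * 287 * 145 N
= 166460 N
= 166.46 kN

166.46 kN


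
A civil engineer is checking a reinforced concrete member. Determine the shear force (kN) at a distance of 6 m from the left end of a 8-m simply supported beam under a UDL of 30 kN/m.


R_A = w * L / 2 = 30 * 8 / 2 = 120.0 kN
V(x) = R_A - w * x = 120.0 - 30 * 6
= -60.0 kN

-60.0 kN


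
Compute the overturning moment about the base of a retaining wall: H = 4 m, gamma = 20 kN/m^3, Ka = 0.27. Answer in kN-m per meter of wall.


Pa = 0.5 * Ka * gamma * H^2
= 0.5 * 0.27 * 20 * 4^2
= 43.2 kN/m
Arm = H / 3 = 4 / 3 = 1.3333 m
Mo = Pa * arm = Pa * H / 3 = 43.2 * 4 / 3 = 57.6 kN-m/m

57.6 kN-m/m


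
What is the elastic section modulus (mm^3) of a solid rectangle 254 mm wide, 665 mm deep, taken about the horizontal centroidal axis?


S = b * h^2 / 6
= 254 * 665^2 / 6
= 254 * 442225 / 6
= 18720858.33 mm^3

18720858.33 mm^3


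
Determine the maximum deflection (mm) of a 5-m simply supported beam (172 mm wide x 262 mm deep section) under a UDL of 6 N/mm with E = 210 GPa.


I = 172 * 262^3 / 12 = 257781101.33 mm^4
L = 5000.0 mm, w = 6 N/mm, E = 210000.0 MPa
delta = 5 * w * L^4 / (384 * E * I)
= 5 * 6 * 5000.0^4 / (384 * 210000.0 * 257781101.33)
= 0.902 mm

0.902 mm


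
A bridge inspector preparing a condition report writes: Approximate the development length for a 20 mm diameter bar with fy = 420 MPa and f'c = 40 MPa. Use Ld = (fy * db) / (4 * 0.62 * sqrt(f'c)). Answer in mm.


Ld = (fy * db) / (4 * 0.62 * sqrt(f'c))
= (420 * 20) / (4 * 0.62 * sqrt(40))
= 8400 / 15.6849
= 535.55 mm

535.55 mm


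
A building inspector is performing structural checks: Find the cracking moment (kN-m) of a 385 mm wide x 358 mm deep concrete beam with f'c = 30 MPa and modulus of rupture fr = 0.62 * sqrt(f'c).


fr = 0.62 * sqrt(30) = 0.62 * 5.4772 = 3.3959 MPa
I = 385 * 358^3 / 12 = 1472070343.33 mm^4
y_t = 179.0 mm
M_cr = fr * I / y_t = 3.3959 * 1472070343.33 / 179.0 N-mm
= 27.9272 kN-m

27.9272 kN-m
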